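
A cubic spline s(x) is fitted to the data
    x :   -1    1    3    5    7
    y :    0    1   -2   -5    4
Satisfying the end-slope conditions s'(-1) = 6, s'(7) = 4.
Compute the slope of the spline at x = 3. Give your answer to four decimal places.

With M_i denoting the second derivative at x_i, h_i = 2, 2, 2, 2, and Δ_i = (y_(i+1) − y_i)/h_i = 1/2, -3/2, -3/2, 9/2:
  2·M_0 + 8·M_1 + 2·M_2 = 6(Δ_1 - Δ_0) = -12
  2·M_1 + 8·M_2 + 2·M_3 = 6(Δ_2 - Δ_1) = 0
  2·M_2 + 8·M_3 + 2·M_4 = 6(Δ_3 - Δ_2) = 36
Clamped end conditions give two more equations: 2h_0·M_0 + h_0·M_1 = 6(Δ_0 - s'(-1)) = -33 and h_3·M_3 + 2h_3·M_4 = 6(s'(7) - Δ_3) = -3.
Solving the tridiagonal system: M_0 = -247/28, M_1 = 8/7, M_2 = -7/4, M_3 = 41/7, M_4 = -103/28.
On [3, 5], s'(x) = b_2 + 2c_2·(x - 3) + 3d_2·(x - 3)² with b_2 = Δ_2 - h_2(2M_2 + M_3)/6 = -16/7, c_2 = M_2/2 = -7/8, d_2 = (M_3 - M_2)/(6h_2) = 71/112. So s'(3) = -16/7.

-2.2857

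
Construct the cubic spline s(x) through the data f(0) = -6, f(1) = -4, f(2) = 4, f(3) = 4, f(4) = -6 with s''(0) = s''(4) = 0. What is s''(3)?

-12

Let M_i = s''(x_i). Step sizes h_i = 1, 1, 1, 1; slopes of the chords Δ_i = (y_(i+1) - y_i)/h_i = 2, 8, 0, -10.
  1·M_0 + 4·M_1 + 1·M_2 = 6(Δ_1 - Δ_0) = 36
  1·M_1 + 4·M_2 + 1·M_3 = 6(Δ_2 - Δ_1) = -48
  1·M_2 + 4·M_3 + 1·M_4 = 6(Δ_3 - Δ_2) = -60
Natural end conditions: M_0 = M_4 = 0.
Solving the tridiagonal system: M_0 = 0, M_1 = 12, M_2 = -12, M_3 = -12, M_4 = 0.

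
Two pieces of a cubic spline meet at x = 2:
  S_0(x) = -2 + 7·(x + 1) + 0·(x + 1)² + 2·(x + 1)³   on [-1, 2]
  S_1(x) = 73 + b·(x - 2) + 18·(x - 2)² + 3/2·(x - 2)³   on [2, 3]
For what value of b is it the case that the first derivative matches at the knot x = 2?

S_0'(x) = 7 + 0·(x + 1) + 6·(x + 1)², so S_0'(2) = 61. On the right, S_1'(2) = b, so b = 61.

61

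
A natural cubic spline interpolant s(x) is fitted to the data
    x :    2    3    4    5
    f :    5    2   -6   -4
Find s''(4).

Let M_i = s''(x_i). Step sizes h_i = 1, 1, 1; slopes of the chords Δ_i = (y_(i+1) - y_i)/h_i = -3, -8, 2.
  1·M_0 + 4·M_1 + 1·M_2 = 6(Δ_1 - Δ_0) = -30
  1·M_1 + 4·M_2 + 1·M_3 = 6(Δ_2 - Δ_1) = 60
Natural end conditions: M_0 = M_3 = 0.
Forward elimination and back-substitution give M_0 = 0, M_1 = -12, M_2 = 18, M_3 = 0.

18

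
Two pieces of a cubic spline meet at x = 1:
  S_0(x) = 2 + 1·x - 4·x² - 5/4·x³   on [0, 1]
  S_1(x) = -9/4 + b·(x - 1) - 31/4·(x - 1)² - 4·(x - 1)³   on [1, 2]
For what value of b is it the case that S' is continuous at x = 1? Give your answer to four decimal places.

S_0'(x) = 1 - 8·x - 15/4·x², so S_0'(1) = -43/4. On the right, S_1'(1) = b, so b = -43/4.

-10.7500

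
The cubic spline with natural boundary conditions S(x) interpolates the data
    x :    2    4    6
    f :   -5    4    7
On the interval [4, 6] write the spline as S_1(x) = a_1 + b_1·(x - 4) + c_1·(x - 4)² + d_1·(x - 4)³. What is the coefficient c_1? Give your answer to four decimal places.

Put σ_i = S'' at the i-th knot. Here h = (2, 2) and Δ = (9/2, 3/2), so the interior equations h_(i-1)·σ_(i-1) + 2(h_(i-1)+h_i)·σ_i + h_i·σ_(i+1) = 6(Δ_i − Δ_(i-1)) read
  2·σ_0 + 8·σ_1 + 2·σ_2 = 6(Δ_1 - Δ_0) = -18
Natural end conditions: σ_0 = σ_2 = 0.
Solving: σ_0 = 0, σ_1 = -9/4, σ_2 = 0.
On [4, 6], with S_1(x) = a_1 + b_1·(x - 4) + c_1·(x - 4)² + d_1·(x - 4)³: c_1 = σ_1/2 = -9/8, d_1 = (σ_2 - σ_1)/(6h_1) = 3/16, b_1 = Δ_1 - h_1(2σ_1 + σ_2)/6 = 3.

-1.1250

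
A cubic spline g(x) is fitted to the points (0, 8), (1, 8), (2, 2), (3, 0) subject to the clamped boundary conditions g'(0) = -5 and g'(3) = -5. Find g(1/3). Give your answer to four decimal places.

Write M_i for g''(x_i). With h_i = 1, 1, 1 and divided differences Δ_i = 0, -6, -2, the continuity of g' gives the tridiagonal system
  1·M_0 + 4·M_1 + 1·M_2 = 6(Δ_1 - Δ_0) = -36
  1·M_1 + 4·M_2 + 1·M_3 = 6(Δ_2 - Δ_1) = 24
Clamped end conditions give two more equations: 2h_0·M_0 + h_0·M_1 = 6(Δ_0 - g'(0)) = 30 and h_2·M_2 + 2h_2·M_3 = 6(g'(3) - Δ_2) = -18.
Forward elimination and back-substitution give M_0 = 122/5, M_1 = -94/5, M_2 = 74/5, M_3 = -82/5.
On [0, 1], g(x) = 8 - 5·x + 61/5·x² - 36/5·x³.
With x = 1/3: g(1/3) = 334/45.

7.4222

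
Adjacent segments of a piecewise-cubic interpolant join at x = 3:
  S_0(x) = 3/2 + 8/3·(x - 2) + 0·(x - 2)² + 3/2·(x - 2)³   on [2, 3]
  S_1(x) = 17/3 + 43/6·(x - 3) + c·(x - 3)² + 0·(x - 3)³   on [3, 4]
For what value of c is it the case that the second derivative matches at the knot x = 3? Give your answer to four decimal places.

S_0''(x) = 0 + 9·(x - 2), so S_0''(3) = 9. On the right, S_1''(3) = 2c, so c = 9/2.

4.5000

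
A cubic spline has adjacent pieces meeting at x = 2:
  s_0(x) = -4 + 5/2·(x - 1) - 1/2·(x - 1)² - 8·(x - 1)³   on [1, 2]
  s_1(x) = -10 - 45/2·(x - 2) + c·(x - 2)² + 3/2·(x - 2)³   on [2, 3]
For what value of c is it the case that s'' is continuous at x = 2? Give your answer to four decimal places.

-24.5000

s_0''(x) = -1 - 48·(x - 1), so s_0''(2) = -49. On the right, s_1''(2) = 2c, so c = -49/2.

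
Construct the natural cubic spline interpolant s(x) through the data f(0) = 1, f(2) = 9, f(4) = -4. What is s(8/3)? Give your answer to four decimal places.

Put m_i = s'' at the i-th knot. Here h = (2, 2) and Δ = (4, -13/2), so the interior equations h_(i-1)·m_(i-1) + 2(h_(i-1)+h_i)·m_i + h_i·m_(i+1) = 6(Δ_i − Δ_(i-1)) read
  2·m_0 + 8·m_1 + 2·m_2 = 6(Δ_1 - Δ_0) = -63
Natural end conditions: m_0 = m_2 = 0.
Hence m_0 = 0, m_1 = -63/8, m_2 = 0.
On [2, 4], s(x) = 9 - 5/4·(x - 2) - 63/16·(x - 2)² + 21/32·(x - 2)³.
With (x - 2) = 2/3: s(8/3) = 119/18.

6.6111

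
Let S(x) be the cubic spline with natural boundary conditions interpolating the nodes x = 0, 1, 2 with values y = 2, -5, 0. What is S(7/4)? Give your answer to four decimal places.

Let M_i = S''(x_i). Step sizes h_i = 1, 1; slopes of the chords Δ_i = (y_(i+1) - y_i)/h_i = -7, 5.
  1·M_0 + 4·M_1 + 1·M_2 = 6(Δ_1 - Δ_0) = 72
Natural end conditions: M_0 = M_2 = 0.
Solving: M_0 = 0, M_1 = 18, M_2 = 0.
On [1, 2], S(x) = -5 - 1·(x - 1) + 9·(x - 1)² - 3·(x - 1)³.
With (x - 1) = 3/4: S(7/4) = -125/64.

-1.9531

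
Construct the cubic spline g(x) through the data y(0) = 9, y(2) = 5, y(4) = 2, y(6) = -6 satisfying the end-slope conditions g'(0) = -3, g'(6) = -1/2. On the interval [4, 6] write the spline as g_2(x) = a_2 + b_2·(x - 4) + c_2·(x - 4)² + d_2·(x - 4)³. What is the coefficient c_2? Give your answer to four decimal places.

-1.9833

Let m_i = g''(x_i). Step sizes h_i = 2, 2, 2; slopes of the chords Δ_i = (y_(i+1) - y_i)/h_i = -2, -3/2, -4.
  2·m_0 + 8·m_1 + 2·m_2 = 6(Δ_1 - Δ_0) = 3
  2·m_1 + 8·m_2 + 2·m_3 = 6(Δ_2 - Δ_1) = -15
Clamped end conditions give two more equations: 2h_0·m_0 + h_0·m_1 = 6(Δ_0 - g'(0)) = 6 and h_2·m_2 + 2h_2·m_3 = 6(g'(6) - Δ_2) = 21.
Solving the tridiagonal system: m_0 = 14/15, m_1 = 17/15, m_2 = -119/30, m_3 = 217/30.
On [4, 6], with g_2(x) = a_2 + b_2·(x - 4) + c_2·(x - 4)² + d_2·(x - 4)³: c_2 = m_2/2 = -119/60, d_2 = (m_3 - m_2)/(6h_2) = 14/15, b_2 = Δ_2 - h_2(2m_2 + m_3)/6 = -113/30.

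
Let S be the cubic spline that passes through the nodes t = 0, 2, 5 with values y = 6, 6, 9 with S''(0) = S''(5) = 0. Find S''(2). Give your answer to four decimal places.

0.6000

Write σ_i for S''(x_i). With h_i = 2, 3 and divided differences Δ_i = 0, 1, the continuity of S' gives the tridiagonal system
  2·σ_0 + 10·σ_1 + 3·σ_2 = 6(Δ_1 - Δ_0) = 6
Natural end conditions: σ_0 = σ_2 = 0.
Solving the tridiagonal system: σ_0 = 0, σ_1 = 3/5, σ_2 = 0.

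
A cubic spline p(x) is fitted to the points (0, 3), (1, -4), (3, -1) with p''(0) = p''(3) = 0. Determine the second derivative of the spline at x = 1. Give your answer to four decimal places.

Let M_i = p''(x_i). Step sizes h_i = 1, 2; slopes of the chords Δ_i = (y_(i+1) - y_i)/h_i = -7, 3/2.
  1·M_0 + 6·M_1 + 2·M_2 = 6(Δ_1 - Δ_0) = 51
Natural end conditions: M_0 = M_2 = 0.
Hence M_0 = 0, M_1 = 17/2, M_2 = 0.

8.5000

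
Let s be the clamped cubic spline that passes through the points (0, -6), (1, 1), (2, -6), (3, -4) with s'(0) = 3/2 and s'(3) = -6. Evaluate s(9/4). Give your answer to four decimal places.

Put σ_i = s'' at the i-th knot. Here h = (1, 1, 1) and Δ = (7, -7, 2), so the interior equations h_(i-1)·σ_(i-1) + 2(h_(i-1)+h_i)·σ_i + h_i·σ_(i+1) = 6(Δ_i − Δ_(i-1)) read
  1·σ_0 + 4·σ_1 + 1·σ_2 = 6(Δ_1 - Δ_0) = -84
  1·σ_1 + 4·σ_2 + 1·σ_3 = 6(Δ_2 - Δ_1) = 54
Clamped end conditions give two more equations: 2h_0·σ_0 + h_0·σ_1 = 6(Δ_0 - s'(0)) = 33 and h_2·σ_2 + 2h_2·σ_3 = 6(s'(3) - Δ_2) = -48.
Solving: σ_0 = 178/5, σ_1 = -191/5, σ_2 = 166/5, σ_3 = -203/5.
On [2, 3], s(t) = -6 - 23/10·(t - 2) + 83/5·(t - 2)² - 123/10·(t - 2)³.
With (t - 2) = 1/4: s(9/4) = -3667/640.

-5.7297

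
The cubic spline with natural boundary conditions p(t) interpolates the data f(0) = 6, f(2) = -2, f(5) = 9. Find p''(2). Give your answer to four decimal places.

4.6000

Put σ_i = p'' at the i-th knot. Here h = (2, 3) and Δ = (-4, 11/3), so the interior equations h_(i-1)·σ_(i-1) + 2(h_(i-1)+h_i)·σ_i + h_i·σ_(i+1) = 6(Δ_i − Δ_(i-1)) read
  2·σ_0 + 10·σ_1 + 3·σ_2 = 6(Δ_1 - Δ_0) = 46
Natural end conditions: σ_0 = σ_2 = 0.
Hence σ_0 = 0, σ_1 = 23/5, σ_2 = 0.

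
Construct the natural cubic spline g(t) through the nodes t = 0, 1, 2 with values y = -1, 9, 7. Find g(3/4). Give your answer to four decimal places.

Write M_i for g''(x_i). With h_i = 1, 1 and divided differences Δ_i = 10, -2, the continuity of g' gives the tridiagonal system
  1·M_0 + 4·M_1 + 1·M_2 = 6(Δ_1 - Δ_0) = -72
Natural end conditions: M_0 = M_2 = 0.
Forward elimination and back-substitution give M_0 = 0, M_1 = -18, M_2 = 0.
On [0, 1], g(t) = -1 + 13·t + 0·t² - 3·t³.
With t = 3/4: g(3/4) = 479/64.

7.4844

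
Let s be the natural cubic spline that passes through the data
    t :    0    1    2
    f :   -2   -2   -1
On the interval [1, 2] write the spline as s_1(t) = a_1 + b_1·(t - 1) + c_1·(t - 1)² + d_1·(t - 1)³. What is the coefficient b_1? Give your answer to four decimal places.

0.5000

With M_i denoting the second derivative at x_i, h_i = 1, 1, and Δ_i = (y_(i+1) − y_i)/h_i = 0, 1:
  1·M_0 + 4·M_1 + 1·M_2 = 6(Δ_1 - Δ_0) = 6
Natural end conditions: M_0 = M_2 = 0.
Forward elimination and back-substitution give M_0 = 0, M_1 = 3/2, M_2 = 0.
On [1, 2], with s_1(t) = a_1 + b_1·(t - 1) + c_1·(t - 1)² + d_1·(t - 1)³: c_1 = M_1/2 = 3/4, d_1 = (M_2 - M_1)/(6h_1) = -1/4, b_1 = Δ_1 - h_1(2M_1 + M_2)/6 = 1/2.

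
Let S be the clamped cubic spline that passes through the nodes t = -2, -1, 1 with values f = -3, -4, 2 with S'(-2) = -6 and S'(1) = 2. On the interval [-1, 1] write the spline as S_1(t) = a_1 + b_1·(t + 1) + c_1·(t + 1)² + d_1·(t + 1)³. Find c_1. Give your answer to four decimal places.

Put σ_i = S'' at the i-th knot. Here h = (1, 2) and Δ = (-1, 3), so the interior equations h_(i-1)·σ_(i-1) + 2(h_(i-1)+h_i)·σ_i + h_i·σ_(i+1) = 6(Δ_i − Δ_(i-1)) read
  1·σ_0 + 6·σ_1 + 2·σ_2 = 6(Δ_1 - Δ_0) = 24
Clamped end conditions give two more equations: 2h_0·σ_0 + h_0·σ_1 = 6(Δ_0 - S'(-2)) = 30 and h_1·σ_1 + 2h_1·σ_2 = 6(S'(1) - Δ_1) = -6.
Solving: σ_0 = 41/3, σ_1 = 8/3, σ_2 = -17/6.
On [-1, 1], with S_1(t) = a_1 + b_1·(t + 1) + c_1·(t + 1)² + d_1·(t + 1)³: c_1 = σ_1/2 = 4/3, d_1 = (σ_2 - σ_1)/(6h_1) = -11/24, b_1 = Δ_1 - h_1(2σ_1 + σ_2)/6 = 13/6.

1.3333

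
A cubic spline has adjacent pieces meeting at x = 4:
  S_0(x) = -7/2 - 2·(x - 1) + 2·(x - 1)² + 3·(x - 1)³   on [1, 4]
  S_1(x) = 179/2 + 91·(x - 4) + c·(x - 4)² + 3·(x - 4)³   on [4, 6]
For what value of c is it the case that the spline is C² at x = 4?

29

S_0''(x) = 4 + 18·(x - 1), so S_0''(4) = 58. On the right, S_1''(4) = 2c, so c = 29.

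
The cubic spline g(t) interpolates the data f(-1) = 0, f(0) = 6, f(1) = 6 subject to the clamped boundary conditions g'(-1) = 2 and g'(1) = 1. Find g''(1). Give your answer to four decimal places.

Write M_i for g''(x_i). With h_i = 1, 1 and divided differences Δ_i = 6, 0, the continuity of g' gives the tridiagonal system
  1·M_0 + 4·M_1 + 1·M_2 = 6(Δ_1 - Δ_0) = -36
Clamped end conditions give two more equations: 2h_0·M_0 + h_0·M_1 = 6(Δ_0 - g'(-1)) = 24 and h_1·M_1 + 2h_1·M_2 = 6(g'(1) - Δ_1) = 6.
Solving: M_0 = 41/2, M_1 = -17, M_2 = 23/2.

11.5000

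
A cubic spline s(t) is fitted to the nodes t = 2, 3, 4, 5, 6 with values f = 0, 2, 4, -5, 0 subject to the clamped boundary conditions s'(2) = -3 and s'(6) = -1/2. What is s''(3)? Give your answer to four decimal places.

With M_i denoting the second derivative at x_i, h_i = 1, 1, 1, 1, and Δ_i = (y_(i+1) − y_i)/h_i = 2, 2, -9, 5:
  1·M_0 + 4·M_1 + 1·M_2 = 6(Δ_1 - Δ_0) = 0
  1·M_1 + 4·M_2 + 1·M_3 = 6(Δ_2 - Δ_1) = -66
  1·M_2 + 4·M_3 + 1·M_4 = 6(Δ_3 - Δ_2) = 84
Clamped end conditions give two more equations: 2h_0·M_0 + h_0·M_1 = 6(Δ_0 - s'(2)) = 30 and h_3·M_3 + 2h_3·M_4 = 6(s'(6) - Δ_3) = -33.
Solving: M_0 = 107/8, M_1 = 13/4, M_2 = -211/8, M_3 = 145/4, M_4 = -277/8.

3.2500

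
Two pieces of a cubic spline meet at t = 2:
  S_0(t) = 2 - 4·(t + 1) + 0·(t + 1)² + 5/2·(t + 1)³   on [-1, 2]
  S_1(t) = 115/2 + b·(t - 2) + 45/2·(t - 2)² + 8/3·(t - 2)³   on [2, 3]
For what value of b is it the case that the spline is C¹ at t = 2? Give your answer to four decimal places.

63.5000

S_0'(t) = -4 + 0·(t + 1) + 15/2·(t + 1)², so S_0'(2) = 127/2. On the right, S_1'(2) = b, so b = 127/2.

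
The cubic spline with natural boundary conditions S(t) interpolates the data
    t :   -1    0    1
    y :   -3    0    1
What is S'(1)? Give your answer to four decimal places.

0.5000

With σ_i denoting the second derivative at x_i, h_i = 1, 1, and Δ_i = (y_(i+1) − y_i)/h_i = 3, 1:
  1·σ_0 + 4·σ_1 + 1·σ_2 = 6(Δ_1 - Δ_0) = -12
Natural end conditions: σ_0 = σ_2 = 0.
Forward elimination and back-substitution give σ_0 = 0, σ_1 = -3, σ_2 = 0.
On [0, 1], S'(t) = b_1 + 2c_1·t + 3d_1·t² with b_1 = Δ_1 - h_1(2σ_1 + σ_2)/6 = 2, c_1 = σ_1/2 = -3/2, d_1 = (σ_2 - σ_1)/(6h_1) = 1/2. So S'(1) = 1/2.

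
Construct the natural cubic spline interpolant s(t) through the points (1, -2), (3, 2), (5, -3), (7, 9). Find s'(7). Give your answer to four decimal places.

8.5667

Write σ_i for s''(x_i). With h_i = 2, 2, 2 and divided differences Δ_i = 2, -5/2, 6, the continuity of s' gives the tridiagonal system
  2·σ_0 + 8·σ_1 + 2·σ_2 = 6(Δ_1 - Δ_0) = -27
  2·σ_1 + 8·σ_2 + 2·σ_3 = 6(Δ_2 - Δ_1) = 51
Natural end conditions: σ_0 = σ_3 = 0.
Solving the tridiagonal system: σ_0 = 0, σ_1 = -53/10, σ_2 = 77/10, σ_3 = 0.
On [5, 7], s'(t) = b_2 + 2c_2·(t - 5) + 3d_2·(t - 5)² with b_2 = Δ_2 - h_2(2σ_2 + σ_3)/6 = 13/15, c_2 = σ_2/2 = 77/20, d_2 = (σ_3 - σ_2)/(6h_2) = -77/120. So s'(7) = 257/30.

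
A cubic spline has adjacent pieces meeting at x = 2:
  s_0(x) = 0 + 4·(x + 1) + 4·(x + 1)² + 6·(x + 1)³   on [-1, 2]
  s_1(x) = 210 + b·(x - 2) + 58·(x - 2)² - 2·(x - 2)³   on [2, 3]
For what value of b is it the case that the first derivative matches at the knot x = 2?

s_0'(x) = 4 + 8·(x + 1) + 18·(x + 1)², so s_0'(2) = 190. On the right, s_1'(2) = b, so b = 190.

190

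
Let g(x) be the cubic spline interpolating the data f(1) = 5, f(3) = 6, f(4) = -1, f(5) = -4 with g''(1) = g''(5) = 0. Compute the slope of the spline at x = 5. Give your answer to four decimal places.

-1.6304

With m_i denoting the second derivative at x_i, h_i = 2, 1, 1, and Δ_i = (y_(i+1) − y_i)/h_i = 1/2, -7, -3:
  2·m_0 + 6·m_1 + 1·m_2 = 6(Δ_1 - Δ_0) = -45
  1·m_1 + 4·m_2 + 1·m_3 = 6(Δ_2 - Δ_1) = 24
Natural end conditions: m_0 = m_3 = 0.
Solving: m_0 = 0, m_1 = -204/23, m_2 = 189/23, m_3 = 0.
On [4, 5], g'(x) = b_2 + 2c_2·(x - 4) + 3d_2·(x - 4)² with b_2 = Δ_2 - h_2(2m_2 + m_3)/6 = -132/23, c_2 = m_2/2 = 189/46, d_2 = (m_3 - m_2)/(6h_2) = -63/46. So g'(5) = -75/46.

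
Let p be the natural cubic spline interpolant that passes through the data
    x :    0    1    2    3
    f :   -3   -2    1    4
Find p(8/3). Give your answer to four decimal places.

Let M_i = p''(x_i). Step sizes h_i = 1, 1, 1; slopes of the chords Δ_i = (y_(i+1) - y_i)/h_i = 1, 3, 3.
  1·M_0 + 4·M_1 + 1·M_2 = 6(Δ_1 - Δ_0) = 12
  1·M_1 + 4·M_2 + 1·M_3 = 6(Δ_2 - Δ_1) = 0
Natural end conditions: M_0 = M_3 = 0.
Forward elimination and back-substitution give M_0 = 0, M_1 = 16/5, M_2 = -4/5, M_3 = 0.
On [2, 3], p(x) = 1 + 49/15·(x - 2) - 2/5·(x - 2)² + 2/15·(x - 2)³.
With (x - 2) = 2/3: p(8/3) = 1231/405.

3.0395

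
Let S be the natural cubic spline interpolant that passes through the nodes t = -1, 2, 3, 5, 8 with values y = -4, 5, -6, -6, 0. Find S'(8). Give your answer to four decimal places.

Put M_i = S'' at the i-th knot. Here h = (3, 1, 2, 3) and Δ = (3, -11, 0, 2), so the interior equations h_(i-1)·M_(i-1) + 2(h_(i-1)+h_i)·M_i + h_i·M_(i+1) = 6(Δ_i − Δ_(i-1)) read
  3·M_0 + 8·M_1 + 1·M_2 = 6(Δ_1 - Δ_0) = -84
  1·M_1 + 6·M_2 + 2·M_3 = 6(Δ_2 - Δ_1) = 66
  2·M_2 + 10·M_3 + 3·M_4 = 6(Δ_3 - Δ_2) = 12
Natural end conditions: M_0 = M_4 = 0.
Hence M_0 = 0, M_1 = -890/73, M_2 = 988/73, M_3 = -110/73, M_4 = 0.
On [5, 8], S'(t) = b_3 + 2c_3·(t - 5) + 3d_3·(t - 5)² with b_3 = Δ_3 - h_3(2M_3 + M_4)/6 = 256/73, c_3 = M_3/2 = -55/73, d_3 = (M_4 - M_3)/(6h_3) = 55/657. So S'(8) = 91/73.

1.2466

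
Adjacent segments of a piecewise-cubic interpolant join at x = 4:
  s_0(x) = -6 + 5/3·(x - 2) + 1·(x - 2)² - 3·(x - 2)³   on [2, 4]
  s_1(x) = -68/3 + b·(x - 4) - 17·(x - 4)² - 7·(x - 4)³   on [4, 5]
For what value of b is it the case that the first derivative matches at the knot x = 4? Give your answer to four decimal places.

-30.3333

s_0'(x) = 5/3 + 2·(x - 2) - 9·(x - 2)², so s_0'(4) = -91/3. On the right, s_1'(4) = b, so b = -91/3.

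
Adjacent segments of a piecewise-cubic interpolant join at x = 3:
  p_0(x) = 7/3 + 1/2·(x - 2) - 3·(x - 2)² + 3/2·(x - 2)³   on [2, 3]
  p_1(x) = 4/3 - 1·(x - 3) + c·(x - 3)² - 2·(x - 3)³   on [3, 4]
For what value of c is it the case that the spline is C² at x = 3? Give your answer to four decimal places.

1.5000

p_0''(x) = -6 + 9·(x - 2), so p_0''(3) = 3. On the right, p_1''(3) = 2c, so c = 3/2.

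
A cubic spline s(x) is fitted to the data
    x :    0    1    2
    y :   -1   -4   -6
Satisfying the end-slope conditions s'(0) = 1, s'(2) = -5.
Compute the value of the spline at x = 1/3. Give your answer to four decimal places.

Write m_i for s''(x_i). With h_i = 1, 1 and divided differences Δ_i = -3, -2, the continuity of s' gives the tridiagonal system
  1·m_0 + 4·m_1 + 1·m_2 = 6(Δ_1 - Δ_0) = 6
Clamped end conditions give two more equations: 2h_0·m_0 + h_0·m_1 = 6(Δ_0 - s'(0)) = -24 and h_1·m_1 + 2h_1·m_2 = 6(s'(2) - Δ_1) = -18.
Forward elimination and back-substitution give m_0 = -33/2, m_1 = 9, m_2 = -27/2.
On [0, 1], s(x) = -1 + 1·x - 33/4·x² + 17/4·x³.
With x = 1/3: s(1/3) = -77/54.

-1.4259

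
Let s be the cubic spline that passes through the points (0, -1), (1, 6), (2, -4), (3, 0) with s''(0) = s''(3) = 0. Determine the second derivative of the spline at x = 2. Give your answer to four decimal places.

29.2000

Let σ_i = s''(x_i). Step sizes h_i = 1, 1, 1; slopes of the chords Δ_i = (y_(i+1) - y_i)/h_i = 7, -10, 4.
  1·σ_0 + 4·σ_1 + 1·σ_2 = 6(Δ_1 - Δ_0) = -102
  1·σ_1 + 4·σ_2 + 1·σ_3 = 6(Δ_2 - Δ_1) = 84
Natural end conditions: σ_0 = σ_3 = 0.
Solving the tridiagonal system: σ_0 = 0, σ_1 = -164/5, σ_2 = 146/5, σ_3 = 0.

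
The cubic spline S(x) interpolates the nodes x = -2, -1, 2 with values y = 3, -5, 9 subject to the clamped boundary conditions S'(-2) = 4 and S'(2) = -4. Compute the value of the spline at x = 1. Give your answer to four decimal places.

5.3148

Write m_i for S''(x_i). With h_i = 1, 3 and divided differences Δ_i = -8, 14/3, the continuity of S' gives the tridiagonal system
  1·m_0 + 8·m_1 + 3·m_2 = 6(Δ_1 - Δ_0) = 76
Clamped end conditions give two more equations: 2h_0·m_0 + h_0·m_1 = 6(Δ_0 - S'(-2)) = -72 and h_1·m_1 + 2h_1·m_2 = 6(S'(2) - Δ_1) = -52.
Solving the tridiagonal system: m_0 = -95/2, m_1 = 23, m_2 = -121/6.
On [-1, 2], S(x) = -5 - 33/4·(x + 1) + 23/2·(x + 1)² - 259/108·(x + 1)³.
With (x + 1) = 2: S(1) = 287/54.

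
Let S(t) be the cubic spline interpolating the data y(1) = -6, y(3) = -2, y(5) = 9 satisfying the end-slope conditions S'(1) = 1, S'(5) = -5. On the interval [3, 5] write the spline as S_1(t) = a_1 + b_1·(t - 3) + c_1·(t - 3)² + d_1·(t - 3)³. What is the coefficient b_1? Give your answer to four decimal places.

6.6250

Put M_i = S'' at the i-th knot. Here h = (2, 2) and Δ = (2, 11/2), so the interior equations h_(i-1)·M_(i-1) + 2(h_(i-1)+h_i)·M_i + h_i·M_(i+1) = 6(Δ_i − Δ_(i-1)) read
  2·M_0 + 8·M_1 + 2·M_2 = 6(Δ_1 - Δ_0) = 21
Clamped end conditions give two more equations: 2h_0·M_0 + h_0·M_1 = 6(Δ_0 - S'(1)) = 6 and h_1·M_1 + 2h_1·M_2 = 6(S'(5) - Δ_1) = -63.
Forward elimination and back-substitution give M_0 = -21/8, M_1 = 33/4, M_2 = -159/8.
On [3, 5], with S_1(t) = a_1 + b_1·(t - 3) + c_1·(t - 3)² + d_1·(t - 3)³: c_1 = M_1/2 = 33/8, d_1 = (M_2 - M_1)/(6h_1) = -75/32, b_1 = Δ_1 - h_1(2M_1 + M_2)/6 = 53/8.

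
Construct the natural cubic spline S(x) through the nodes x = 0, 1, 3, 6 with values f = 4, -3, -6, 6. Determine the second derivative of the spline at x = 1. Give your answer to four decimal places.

Write M_i for S''(x_i). With h_i = 1, 2, 3 and divided differences Δ_i = -7, -3/2, 4, the continuity of S' gives the tridiagonal system
  1·M_0 + 6·M_1 + 2·M_2 = 6(Δ_1 - Δ_0) = 33
  2·M_1 + 10·M_2 + 3·M_3 = 6(Δ_2 - Δ_1) = 33
Natural end conditions: M_0 = M_3 = 0.
Solving: M_0 = 0, M_1 = 33/7, M_2 = 33/14, M_3 = 0.

4.7143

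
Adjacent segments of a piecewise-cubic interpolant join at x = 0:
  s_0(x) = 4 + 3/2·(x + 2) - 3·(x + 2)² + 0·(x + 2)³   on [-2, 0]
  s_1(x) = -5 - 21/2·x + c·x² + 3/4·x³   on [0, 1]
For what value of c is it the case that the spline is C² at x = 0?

-3

s_0''(x) = -6 + 0·(x + 2), so s_0''(0) = -6. On the right, s_1''(0) = 2c, so c = -3.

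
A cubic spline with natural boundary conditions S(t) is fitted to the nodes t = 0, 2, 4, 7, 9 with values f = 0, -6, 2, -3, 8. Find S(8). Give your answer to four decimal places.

0.9244

Write m_i for S''(x_i). With h_i = 2, 2, 3, 2 and divided differences Δ_i = -3, 4, -5/3, 11/2, the continuity of S' gives the tridiagonal system
  2·m_0 + 8·m_1 + 2·m_2 = 6(Δ_1 - Δ_0) = 42
  2·m_1 + 10·m_2 + 3·m_3 = 6(Δ_2 - Δ_1) = -34
  3·m_2 + 10·m_3 + 2·m_4 = 6(Δ_3 - Δ_2) = 43
Natural end conditions: m_0 = m_4 = 0.
Forward elimination and back-substitution give m_0 = 0, m_1 = 595/86, m_2 = -287/43, m_3 = 271/43, m_4 = 0.
On [7, 9], S(t) = -3 + 335/258·(t - 7) + 271/86·(t - 7)² - 271/516·(t - 7)³.
With (t - 7) = 1: S(8) = 159/172.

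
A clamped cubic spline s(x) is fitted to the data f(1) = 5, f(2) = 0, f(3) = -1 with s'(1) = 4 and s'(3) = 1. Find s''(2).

15

Let σ_i = s''(x_i). Step sizes h_i = 1, 1; slopes of the chords Δ_i = (y_(i+1) - y_i)/h_i = -5, -1.
  1·σ_0 + 4·σ_1 + 1·σ_2 = 6(Δ_1 - Δ_0) = 24
Clamped end conditions give two more equations: 2h_0·σ_0 + h_0·σ_1 = 6(Δ_0 - s'(1)) = -54 and h_1·σ_1 + 2h_1·σ_2 = 6(s'(3) - Δ_1) = 12.
Solving: σ_0 = -69/2, σ_1 = 15, σ_2 = -3/2.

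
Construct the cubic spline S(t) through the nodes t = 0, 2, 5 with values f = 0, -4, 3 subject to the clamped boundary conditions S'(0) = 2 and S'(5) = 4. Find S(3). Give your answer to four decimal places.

-3.8741

Put M_i = S'' at the i-th knot. Here h = (2, 3) and Δ = (-2, 7/3), so the interior equations h_(i-1)·M_(i-1) + 2(h_(i-1)+h_i)·M_i + h_i·M_(i+1) = 6(Δ_i − Δ_(i-1)) read
  2·M_0 + 10·M_1 + 3·M_2 = 6(Δ_1 - Δ_0) = 26
Clamped end conditions give two more equations: 2h_0·M_0 + h_0·M_1 = 6(Δ_0 - S'(0)) = -24 and h_1·M_1 + 2h_1·M_2 = 6(S'(5) - Δ_1) = 10.
Hence M_0 = -41/5, M_1 = 22/5, M_2 = -8/15.
On [2, 5], S(t) = -4 - 9/5·(t - 2) + 11/5·(t - 2)² - 37/135·(t - 2)³.
With (t - 2) = 1: S(3) = -523/135.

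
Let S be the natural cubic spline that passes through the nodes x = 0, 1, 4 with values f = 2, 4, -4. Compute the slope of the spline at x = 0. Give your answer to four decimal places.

2.5833

Put M_i = S'' at the i-th knot. Here h = (1, 3) and Δ = (2, -8/3), so the interior equations h_(i-1)·M_(i-1) + 2(h_(i-1)+h_i)·M_i + h_i·M_(i+1) = 6(Δ_i − Δ_(i-1)) read
  1·M_0 + 8·M_1 + 3·M_2 = 6(Δ_1 - Δ_0) = -28
Natural end conditions: M_0 = M_2 = 0.
Solving the tridiagonal system: M_0 = 0, M_1 = -7/2, M_2 = 0.
On [0, 1], S'(x) = b_0 + 2c_0·x + 3d_0·x² with b_0 = Δ_0 - h_0(2M_0 + M_1)/6 = 31/12, c_0 = M_0/2 = 0, d_0 = (M_1 - M_0)/(6h_0) = -7/12. So S'(0) = 31/12.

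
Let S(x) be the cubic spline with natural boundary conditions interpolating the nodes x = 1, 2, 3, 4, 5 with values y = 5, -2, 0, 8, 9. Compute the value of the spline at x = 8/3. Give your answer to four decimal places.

With M_i denoting the second derivative at x_i, h_i = 1, 1, 1, 1, and Δ_i = (y_(i+1) − y_i)/h_i = -7, 2, 8, 1:
  1·M_0 + 4·M_1 + 1·M_2 = 6(Δ_1 - Δ_0) = 54
  1·M_1 + 4·M_2 + 1·M_3 = 6(Δ_2 - Δ_1) = 36
  1·M_2 + 4·M_3 + 1·M_4 = 6(Δ_3 - Δ_2) = -42
Natural end conditions: M_0 = M_4 = 0.
Solving the tridiagonal system: M_0 = 0, M_1 = 78/7, M_2 = 66/7, M_3 = -90/7, M_4 = 0.
On [2, 3], S(x) = -2 - 23/7·(x - 2) + 39/7·(x - 2)² - 2/7·(x - 2)³.
With (x - 2) = 2/3: S(8/3) = -340/189.

-1.7989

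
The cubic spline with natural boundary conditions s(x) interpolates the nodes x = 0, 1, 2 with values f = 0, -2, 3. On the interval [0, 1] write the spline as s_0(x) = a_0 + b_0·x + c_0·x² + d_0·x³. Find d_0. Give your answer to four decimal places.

Write σ_i for s''(x_i). With h_i = 1, 1 and divided differences Δ_i = -2, 5, the continuity of s' gives the tridiagonal system
  1·σ_0 + 4·σ_1 + 1·σ_2 = 6(Δ_1 - Δ_0) = 42
Natural end conditions: σ_0 = σ_2 = 0.
Solving the tridiagonal system: σ_0 = 0, σ_1 = 21/2, σ_2 = 0.
On [0, 1], with s_0(x) = a_0 + b_0·x + c_0·x² + d_0·x³: c_0 = σ_0/2 = 0, d_0 = (σ_1 - σ_0)/(6h_0) = 7/4, b_0 = Δ_0 - h_0(2σ_0 + σ_1)/6 = -15/4.

1.7500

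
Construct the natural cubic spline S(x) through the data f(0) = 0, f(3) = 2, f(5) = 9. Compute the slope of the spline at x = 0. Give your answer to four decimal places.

-0.1833

Put m_i = S'' at the i-th knot. Here h = (3, 2) and Δ = (2/3, 7/2), so the interior equations h_(i-1)·m_(i-1) + 2(h_(i-1)+h_i)·m_i + h_i·m_(i+1) = 6(Δ_i − Δ_(i-1)) read
  3·m_0 + 10·m_1 + 2·m_2 = 6(Δ_1 - Δ_0) = 17
Natural end conditions: m_0 = m_2 = 0.
Hence m_0 = 0, m_1 = 17/10, m_2 = 0.
On [0, 3], S'(x) = b_0 + 2c_0·x + 3d_0·x² with b_0 = Δ_0 - h_0(2m_0 + m_1)/6 = -11/60, c_0 = m_0/2 = 0, d_0 = (m_1 - m_0)/(6h_0) = 17/180. So S'(0) = -11/60.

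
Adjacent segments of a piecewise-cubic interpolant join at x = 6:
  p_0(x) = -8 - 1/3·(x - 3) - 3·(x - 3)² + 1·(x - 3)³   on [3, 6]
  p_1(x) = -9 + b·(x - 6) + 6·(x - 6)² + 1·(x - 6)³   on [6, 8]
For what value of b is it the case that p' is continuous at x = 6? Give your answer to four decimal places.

p_0'(x) = -1/3 - 6·(x - 3) + 3·(x - 3)², so p_0'(6) = 26/3. On the right, p_1'(6) = b, so b = 26/3.

8.6667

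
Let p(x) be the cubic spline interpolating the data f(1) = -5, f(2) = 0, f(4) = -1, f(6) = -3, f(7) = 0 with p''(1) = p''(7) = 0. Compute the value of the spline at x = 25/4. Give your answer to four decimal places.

Put M_i = p'' at the i-th knot. Here h = (1, 2, 2, 1) and Δ = (5, -1/2, -1, 3), so the interior equations h_(i-1)·M_(i-1) + 2(h_(i-1)+h_i)·M_i + h_i·M_(i+1) = 6(Δ_i − Δ_(i-1)) read
  1·M_0 + 6·M_1 + 2·M_2 = 6(Δ_1 - Δ_0) = -33
  2·M_1 + 8·M_2 + 2·M_3 = 6(Δ_2 - Δ_1) = -3
  2·M_2 + 6·M_3 + 1·M_4 = 6(Δ_3 - Δ_2) = 24
Natural end conditions: M_0 = M_4 = 0.
Solving the tridiagonal system: M_0 = 0, M_1 = -11/2, M_2 = 0, M_3 = 4, M_4 = 0.
On [6, 7], p(x) = -3 + 5/3·(x - 6) + 2·(x - 6)² - 2/3·(x - 6)³.
With (x - 6) = 1/4: p(25/4) = -79/32.

-2.4688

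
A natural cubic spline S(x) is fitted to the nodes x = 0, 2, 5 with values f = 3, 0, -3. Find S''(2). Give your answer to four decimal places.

0.3000

Write M_i for S''(x_i). With h_i = 2, 3 and divided differences Δ_i = -3/2, -1, the continuity of S' gives the tridiagonal system
  2·M_0 + 10·M_1 + 3·M_2 = 6(Δ_1 - Δ_0) = 3
Natural end conditions: M_0 = M_2 = 0.
Solving: M_0 = 0, M_1 = 3/10, M_2 = 0.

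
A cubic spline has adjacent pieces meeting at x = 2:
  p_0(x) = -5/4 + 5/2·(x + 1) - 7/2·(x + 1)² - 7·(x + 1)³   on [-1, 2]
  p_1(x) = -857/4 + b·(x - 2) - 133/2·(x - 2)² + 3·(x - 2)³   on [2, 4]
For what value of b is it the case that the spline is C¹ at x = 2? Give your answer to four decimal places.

-207.5000

p_0'(x) = 5/2 - 7·(x + 1) - 21·(x + 1)², so p_0'(2) = -415/2. On the right, p_1'(2) = b, so b = -415/2.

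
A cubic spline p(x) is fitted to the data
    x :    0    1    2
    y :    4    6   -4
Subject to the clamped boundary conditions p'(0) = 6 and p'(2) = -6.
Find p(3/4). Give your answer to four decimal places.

6.8125

With σ_i denoting the second derivative at x_i, h_i = 1, 1, and Δ_i = (y_(i+1) − y_i)/h_i = 2, -10:
  1·σ_0 + 4·σ_1 + 1·σ_2 = 6(Δ_1 - Δ_0) = -72
Clamped end conditions give two more equations: 2h_0·σ_0 + h_0·σ_1 = 6(Δ_0 - p'(0)) = -24 and h_1·σ_1 + 2h_1·σ_2 = 6(p'(2) - Δ_1) = 24.
Solving: σ_0 = 0, σ_1 = -24, σ_2 = 24.
On [0, 1], p(x) = 4 + 6·x + 0·x² - 4·x³.
With x = 3/4: p(3/4) = 109/16.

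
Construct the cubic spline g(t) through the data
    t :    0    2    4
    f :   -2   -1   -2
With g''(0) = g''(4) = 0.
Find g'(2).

With σ_i denoting the second derivative at x_i, h_i = 2, 2, and Δ_i = (y_(i+1) − y_i)/h_i = 1/2, -1/2:
  2·σ_0 + 8·σ_1 + 2·σ_2 = 6(Δ_1 - Δ_0) = -6
Natural end conditions: σ_0 = σ_2 = 0.
Solving the tridiagonal system: σ_0 = 0, σ_1 = -3/4, σ_2 = 0.
On [2, 4], g'(t) = b_1 + 2c_1·(t - 2) + 3d_1·(t - 2)² with b_1 = Δ_1 - h_1(2σ_1 + σ_2)/6 = 0, c_1 = σ_1/2 = -3/8, d_1 = (σ_2 - σ_1)/(6h_1) = 1/16. So g'(2) = 0.

0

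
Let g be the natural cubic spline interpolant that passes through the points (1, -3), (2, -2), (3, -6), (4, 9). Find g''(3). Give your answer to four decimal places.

Write σ_i for g''(x_i). With h_i = 1, 1, 1 and divided differences Δ_i = 1, -4, 15, the continuity of g' gives the tridiagonal system
  1·σ_0 + 4·σ_1 + 1·σ_2 = 6(Δ_1 - Δ_0) = -30
  1·σ_1 + 4·σ_2 + 1·σ_3 = 6(Δ_2 - Δ_1) = 114
Natural end conditions: σ_0 = σ_3 = 0.
Forward elimination and back-substitution give σ_0 = 0, σ_1 = -78/5, σ_2 = 162/5, σ_3 = 0.

32.4000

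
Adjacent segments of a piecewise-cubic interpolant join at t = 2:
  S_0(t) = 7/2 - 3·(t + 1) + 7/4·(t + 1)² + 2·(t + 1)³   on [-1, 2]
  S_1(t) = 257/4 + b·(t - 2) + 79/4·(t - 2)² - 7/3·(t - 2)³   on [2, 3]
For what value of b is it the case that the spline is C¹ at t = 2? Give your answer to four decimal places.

S_0'(t) = -3 + 7/2·(t + 1) + 6·(t + 1)², so S_0'(2) = 123/2. On the right, S_1'(2) = b, so b = 123/2.

61.5000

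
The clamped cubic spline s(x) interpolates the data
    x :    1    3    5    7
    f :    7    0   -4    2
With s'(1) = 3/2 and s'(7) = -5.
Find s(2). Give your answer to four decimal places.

Write M_i for s''(x_i). With h_i = 2, 2, 2 and divided differences Δ_i = -7/2, -2, 3, the continuity of s' gives the tridiagonal system
  2·M_0 + 8·M_1 + 2·M_2 = 6(Δ_1 - Δ_0) = 9
  2·M_1 + 8·M_2 + 2·M_3 = 6(Δ_2 - Δ_1) = 30
Clamped end conditions give two more equations: 2h_0·M_0 + h_0·M_1 = 6(Δ_0 - s'(1)) = -30 and h_2·M_2 + 2h_2·M_3 = 6(s'(7) - Δ_2) = -48.
Solving: M_0 = -49/6, M_1 = 4/3, M_2 = 22/3, M_3 = -47/3.
On [1, 3], s(x) = 7 + 3/2·(x - 1) - 49/12·(x - 1)² + 19/24·(x - 1)³.
With (x - 1) = 1: s(2) = 125/24.

5.2083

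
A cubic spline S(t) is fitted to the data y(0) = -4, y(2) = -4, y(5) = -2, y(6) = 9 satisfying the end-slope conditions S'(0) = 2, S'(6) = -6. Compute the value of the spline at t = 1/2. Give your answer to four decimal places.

-3.1322

Write m_i for S''(x_i). With h_i = 2, 3, 1 and divided differences Δ_i = 0, 2/3, 11, the continuity of S' gives the tridiagonal system
  2·m_0 + 10·m_1 + 3·m_2 = 6(Δ_1 - Δ_0) = 4
  3·m_1 + 8·m_2 + 1·m_3 = 6(Δ_2 - Δ_1) = 62
Clamped end conditions give two more equations: 2h_0·m_0 + h_0·m_1 = 6(Δ_0 - S'(0)) = -12 and h_2·m_2 + 2h_2·m_3 = 6(S'(6) - Δ_2) = -102.
Solving the tridiagonal system: m_0 = -29/39, m_1 = -176/39, m_2 = 658/39, m_3 = -2318/39.
On [0, 2], S(t) = -4 + 2·t - 29/78·t² - 49/156·t³.
With t = 1/2: S(1/2) = -1303/416.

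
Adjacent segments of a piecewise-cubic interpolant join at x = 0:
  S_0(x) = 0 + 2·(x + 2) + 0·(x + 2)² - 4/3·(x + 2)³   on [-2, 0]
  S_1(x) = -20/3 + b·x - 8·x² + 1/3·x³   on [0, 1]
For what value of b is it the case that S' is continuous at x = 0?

-14

S_0'(x) = 2 + 0·(x + 2) - 4·(x + 2)², so S_0'(0) = -14. On the right, S_1'(0) = b, so b = -14.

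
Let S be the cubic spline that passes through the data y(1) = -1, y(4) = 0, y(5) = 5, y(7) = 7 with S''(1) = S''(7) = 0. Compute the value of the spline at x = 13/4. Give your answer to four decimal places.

-2.2606

With M_i denoting the second derivative at x_i, h_i = 3, 1, 2, and Δ_i = (y_(i+1) − y_i)/h_i = 1/3, 5, 1:
  3·M_0 + 8·M_1 + 1·M_2 = 6(Δ_1 - Δ_0) = 28
  1·M_1 + 6·M_2 + 2·M_3 = 6(Δ_2 - Δ_1) = -24
Natural end conditions: M_0 = M_3 = 0.
Hence M_0 = 0, M_1 = 192/47, M_2 = -220/47, M_3 = 0.
On [1, 4], S(x) = -1 - 241/141·(x - 1) + 0·(x - 1)² + 32/141·(x - 1)³.
With (x - 1) = 9/4: S(13/4) = -425/188.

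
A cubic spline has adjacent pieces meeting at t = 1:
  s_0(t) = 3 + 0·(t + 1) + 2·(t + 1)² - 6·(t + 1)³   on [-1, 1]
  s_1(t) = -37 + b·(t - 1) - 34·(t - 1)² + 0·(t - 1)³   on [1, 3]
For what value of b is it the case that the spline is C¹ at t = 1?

s_0'(t) = 0 + 4·(t + 1) - 18·(t + 1)², so s_0'(1) = -64. On the right, s_1'(1) = b, so b = -64.

-64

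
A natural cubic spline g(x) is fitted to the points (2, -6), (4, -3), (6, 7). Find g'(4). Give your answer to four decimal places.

With σ_i denoting the second derivative at x_i, h_i = 2, 2, and Δ_i = (y_(i+1) − y_i)/h_i = 3/2, 5:
  2·σ_0 + 8·σ_1 + 2·σ_2 = 6(Δ_1 - Δ_0) = 21
Natural end conditions: σ_0 = σ_2 = 0.
Hence σ_0 = 0, σ_1 = 21/8, σ_2 = 0.
On [4, 6], g'(x) = b_1 + 2c_1·(x - 4) + 3d_1·(x - 4)² with b_1 = Δ_1 - h_1(2σ_1 + σ_2)/6 = 13/4, c_1 = σ_1/2 = 21/16, d_1 = (σ_2 - σ_1)/(6h_1) = -7/32. So g'(4) = 13/4.

3.2500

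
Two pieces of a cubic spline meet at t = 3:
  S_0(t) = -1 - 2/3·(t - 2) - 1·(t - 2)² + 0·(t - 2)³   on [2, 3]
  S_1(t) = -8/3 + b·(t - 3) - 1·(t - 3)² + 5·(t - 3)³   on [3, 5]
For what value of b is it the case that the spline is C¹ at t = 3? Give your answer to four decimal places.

-2.6667

S_0'(t) = -2/3 - 2·(t - 2) + 0·(t - 2)², so S_0'(3) = -8/3. On the right, S_1'(3) = b, so b = -8/3.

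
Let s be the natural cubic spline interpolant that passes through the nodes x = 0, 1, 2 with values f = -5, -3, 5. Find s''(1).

9

With M_i denoting the second derivative at x_i, h_i = 1, 1, and Δ_i = (y_(i+1) − y_i)/h_i = 2, 8:
  1·M_0 + 4·M_1 + 1·M_2 = 6(Δ_1 - Δ_0) = 36
Natural end conditions: M_0 = M_2 = 0.
Hence M_0 = 0, M_1 = 9, M_2 = 0.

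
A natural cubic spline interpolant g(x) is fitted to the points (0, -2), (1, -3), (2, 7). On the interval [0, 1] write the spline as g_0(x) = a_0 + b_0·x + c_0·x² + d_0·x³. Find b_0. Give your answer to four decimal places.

-3.7500

With M_i denoting the second derivative at x_i, h_i = 1, 1, and Δ_i = (y_(i+1) − y_i)/h_i = -1, 10:
  1·M_0 + 4·M_1 + 1·M_2 = 6(Δ_1 - Δ_0) = 66
Natural end conditions: M_0 = M_2 = 0.
Forward elimination and back-substitution give M_0 = 0, M_1 = 33/2, M_2 = 0.
On [0, 1], with g_0(x) = a_0 + b_0·x + c_0·x² + d_0·x³: c_0 = M_0/2 = 0, d_0 = (M_1 - M_0)/(6h_0) = 11/4, b_0 = Δ_0 - h_0(2M_0 + M_1)/6 = -15/4.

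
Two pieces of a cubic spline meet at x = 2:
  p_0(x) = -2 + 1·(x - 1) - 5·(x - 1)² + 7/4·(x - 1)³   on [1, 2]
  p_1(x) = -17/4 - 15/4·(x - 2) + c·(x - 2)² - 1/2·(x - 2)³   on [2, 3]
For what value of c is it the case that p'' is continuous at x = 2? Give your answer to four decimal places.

p_0''(x) = -10 + 21/2·(x - 1), so p_0''(2) = 1/2. On the right, p_1''(2) = 2c, so c = 1/4.

0.2500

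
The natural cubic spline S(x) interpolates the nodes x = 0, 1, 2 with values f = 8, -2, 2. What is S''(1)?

21

With m_i denoting the second derivative at x_i, h_i = 1, 1, and Δ_i = (y_(i+1) − y_i)/h_i = -10, 4:
  1·m_0 + 4·m_1 + 1·m_2 = 6(Δ_1 - Δ_0) = 84
Natural end conditions: m_0 = m_2 = 0.
Hence m_0 = 0, m_1 = 21, m_2 = 0.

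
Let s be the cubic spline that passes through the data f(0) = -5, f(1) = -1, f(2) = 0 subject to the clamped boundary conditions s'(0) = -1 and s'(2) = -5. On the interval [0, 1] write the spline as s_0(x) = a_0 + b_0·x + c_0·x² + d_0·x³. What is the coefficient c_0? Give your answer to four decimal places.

With M_i denoting the second derivative at x_i, h_i = 1, 1, and Δ_i = (y_(i+1) − y_i)/h_i = 4, 1:
  1·M_0 + 4·M_1 + 1·M_2 = 6(Δ_1 - Δ_0) = -18
Clamped end conditions give two more equations: 2h_0·M_0 + h_0·M_1 = 6(Δ_0 - s'(0)) = 30 and h_1·M_1 + 2h_1·M_2 = 6(s'(2) - Δ_1) = -36.
Forward elimination and back-substitution give M_0 = 35/2, M_1 = -5, M_2 = -31/2.
On [0, 1], with s_0(x) = a_0 + b_0·x + c_0·x² + d_0·x³: c_0 = M_0/2 = 35/4, d_0 = (M_1 - M_0)/(6h_0) = -15/4, b_0 = Δ_0 - h_0(2M_0 + M_1)/6 = -1.

8.7500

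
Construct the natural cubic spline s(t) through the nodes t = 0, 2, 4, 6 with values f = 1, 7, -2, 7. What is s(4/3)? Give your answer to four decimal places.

6.9259

With σ_i denoting the second derivative at x_i, h_i = 2, 2, 2, and Δ_i = (y_(i+1) − y_i)/h_i = 3, -9/2, 9/2:
  2·σ_0 + 8·σ_1 + 2·σ_2 = 6(Δ_1 - Δ_0) = -45
  2·σ_1 + 8·σ_2 + 2·σ_3 = 6(Δ_2 - Δ_1) = 54
Natural end conditions: σ_0 = σ_3 = 0.
Solving the tridiagonal system: σ_0 = 0, σ_1 = -39/5, σ_2 = 87/10, σ_3 = 0.
On [0, 2], s(t) = 1 + 28/5·t + 0·t² - 13/20·t³.
With t = 4/3: s(4/3) = 187/27.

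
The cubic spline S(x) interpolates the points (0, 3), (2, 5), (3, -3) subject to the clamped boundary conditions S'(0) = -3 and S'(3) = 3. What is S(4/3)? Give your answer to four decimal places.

6.4074

With m_i denoting the second derivative at x_i, h_i = 2, 1, and Δ_i = (y_(i+1) − y_i)/h_i = 1, -8:
  2·m_0 + 6·m_1 + 1·m_2 = 6(Δ_1 - Δ_0) = -54
Clamped end conditions give two more equations: 2h_0·m_0 + h_0·m_1 = 6(Δ_0 - S'(0)) = 24 and h_1·m_1 + 2h_1·m_2 = 6(S'(3) - Δ_1) = 66.
Hence m_0 = 17, m_1 = -22, m_2 = 44.
On [0, 2], S(x) = 3 - 3·x + 17/2·x² - 13/4·x³.
With x = 4/3: S(4/3) = 173/27.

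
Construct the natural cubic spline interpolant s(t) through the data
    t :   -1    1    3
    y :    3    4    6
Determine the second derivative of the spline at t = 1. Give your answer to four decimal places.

With m_i denoting the second derivative at x_i, h_i = 2, 2, and Δ_i = (y_(i+1) − y_i)/h_i = 1/2, 1:
  2·m_0 + 8·m_1 + 2·m_2 = 6(Δ_1 - Δ_0) = 3
Natural end conditions: m_0 = m_2 = 0.
Solving the tridiagonal system: m_0 = 0, m_1 = 3/8, m_2 = 0.

0.3750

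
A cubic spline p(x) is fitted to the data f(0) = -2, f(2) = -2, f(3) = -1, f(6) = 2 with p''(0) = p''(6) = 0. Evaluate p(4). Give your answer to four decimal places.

With M_i denoting the second derivative at x_i, h_i = 2, 1, 3, and Δ_i = (y_(i+1) − y_i)/h_i = 0, 1, 1:
  2·M_0 + 6·M_1 + 1·M_2 = 6(Δ_1 - Δ_0) = 6
  1·M_1 + 8·M_2 + 3·M_3 = 6(Δ_2 - Δ_1) = 0
Natural end conditions: M_0 = M_3 = 0.
Hence M_0 = 0, M_1 = 48/47, M_2 = -6/47, M_3 = 0.
On [3, 6], p(x) = -1 + 53/47·(x - 3) - 3/47·(x - 3)² + 1/141·(x - 3)³.
With (x - 3) = 1: p(4) = 10/141.

0.0709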